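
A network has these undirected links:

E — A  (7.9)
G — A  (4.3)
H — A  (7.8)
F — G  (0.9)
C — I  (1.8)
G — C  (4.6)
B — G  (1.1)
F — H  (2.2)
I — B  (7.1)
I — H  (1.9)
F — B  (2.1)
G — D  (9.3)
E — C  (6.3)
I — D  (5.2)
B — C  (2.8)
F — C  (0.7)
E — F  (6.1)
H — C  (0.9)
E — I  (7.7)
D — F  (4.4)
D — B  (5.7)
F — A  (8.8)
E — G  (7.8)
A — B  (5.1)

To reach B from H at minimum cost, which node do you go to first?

Enumerating some paths:
H - C - F - B: 0.9+0.7+2.1 = 3.7
H - C - F - G - B: 0.9+0.7+0.9+1.1 = 3.6
H - C - B: 0.9+2.8 = 3.7
Cheapest is H - C - F - G - B at 3.6.
So from H the first move is to C.

C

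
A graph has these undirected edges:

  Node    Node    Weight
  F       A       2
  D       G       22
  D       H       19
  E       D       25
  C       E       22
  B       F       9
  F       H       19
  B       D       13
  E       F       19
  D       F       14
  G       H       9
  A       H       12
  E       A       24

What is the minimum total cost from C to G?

64

Settle nodes by increasing distance from C:
C: 0
E: 22  (via C)
F: 41  (via E)
A: 43  (via F)
D: 47  (via E)
B: 50  (via F)
H: 55  (via A)
G: 64  (via H)
Shortest route: C–E–F–A–H–G = 64.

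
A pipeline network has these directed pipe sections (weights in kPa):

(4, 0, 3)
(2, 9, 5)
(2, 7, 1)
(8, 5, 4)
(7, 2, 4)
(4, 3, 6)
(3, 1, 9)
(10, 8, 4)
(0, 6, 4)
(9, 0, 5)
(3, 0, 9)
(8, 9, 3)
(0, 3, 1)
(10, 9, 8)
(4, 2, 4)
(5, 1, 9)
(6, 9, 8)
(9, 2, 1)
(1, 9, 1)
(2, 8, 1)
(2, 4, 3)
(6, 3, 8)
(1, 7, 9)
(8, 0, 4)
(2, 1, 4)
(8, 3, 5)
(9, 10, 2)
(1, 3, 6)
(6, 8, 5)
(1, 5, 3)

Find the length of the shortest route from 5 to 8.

Shortest distances from 5:
5: 0
1: 9  (via 5)
9: 10  (via 1)
2: 11  (via 9)
7: 12  (via 2)
8: 12  (via 2)
Shortest route: 5–1–9–2–8 = 12 kPa.

12 kPa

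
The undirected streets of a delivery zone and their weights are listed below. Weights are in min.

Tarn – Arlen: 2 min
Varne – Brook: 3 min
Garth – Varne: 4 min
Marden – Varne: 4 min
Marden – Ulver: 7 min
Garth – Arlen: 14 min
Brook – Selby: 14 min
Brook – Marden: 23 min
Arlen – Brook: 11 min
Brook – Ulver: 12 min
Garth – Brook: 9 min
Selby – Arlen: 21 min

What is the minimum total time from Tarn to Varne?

Compare a few routes:
Tarn - Arlen - Garth - Varne: 2+14+4 = 20
Tarn - Arlen - Brook - Varne: 2+11+3 = 16
The minimum is 16 min via Tarn - Arlen - Brook - Varne.

16 min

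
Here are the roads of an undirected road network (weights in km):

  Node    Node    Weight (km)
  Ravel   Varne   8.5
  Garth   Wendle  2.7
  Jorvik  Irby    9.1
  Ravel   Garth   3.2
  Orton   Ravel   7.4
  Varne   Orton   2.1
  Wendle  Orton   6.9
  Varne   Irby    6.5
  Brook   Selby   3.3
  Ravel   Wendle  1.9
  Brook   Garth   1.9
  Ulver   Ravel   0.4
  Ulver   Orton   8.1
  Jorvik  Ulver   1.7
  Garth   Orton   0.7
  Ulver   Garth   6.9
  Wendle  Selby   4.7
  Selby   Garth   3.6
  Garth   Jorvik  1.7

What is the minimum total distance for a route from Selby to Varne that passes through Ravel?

12.6 km

Best Selby to Ravel: Selby → Wendle → Ravel costing 6.6
Shortest Ravel→Varne: Ravel → Garth → Orton → Varne = 6
Total via Ravel: 6.6 + 6 = 12.6 km.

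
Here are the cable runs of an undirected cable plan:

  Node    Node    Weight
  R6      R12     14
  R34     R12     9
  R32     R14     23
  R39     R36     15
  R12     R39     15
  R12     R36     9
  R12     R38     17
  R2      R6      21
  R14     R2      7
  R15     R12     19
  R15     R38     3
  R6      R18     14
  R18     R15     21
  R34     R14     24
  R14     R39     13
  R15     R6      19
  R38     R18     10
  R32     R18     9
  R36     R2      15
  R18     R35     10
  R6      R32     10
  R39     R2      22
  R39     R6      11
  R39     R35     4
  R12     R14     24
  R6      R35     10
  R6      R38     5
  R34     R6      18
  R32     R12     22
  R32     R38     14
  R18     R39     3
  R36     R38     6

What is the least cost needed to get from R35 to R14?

17

Shortest distances from R35:
R35: 0
R39: 4  (via R35)
R18: 7  (via R39)
R6: 10  (via R35)
R38: 15  (via R6)
R32: 16  (via R18)
R14: 17  (via R39)
Shortest route: R35–R39–R14 = 17.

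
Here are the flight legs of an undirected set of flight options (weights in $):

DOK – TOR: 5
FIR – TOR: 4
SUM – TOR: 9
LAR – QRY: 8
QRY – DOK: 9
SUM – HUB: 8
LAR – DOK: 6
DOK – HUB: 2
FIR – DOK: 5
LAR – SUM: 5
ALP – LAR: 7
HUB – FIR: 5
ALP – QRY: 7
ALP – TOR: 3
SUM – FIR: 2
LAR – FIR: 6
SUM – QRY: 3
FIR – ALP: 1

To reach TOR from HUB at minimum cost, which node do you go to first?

Compare a few routes:
HUB - FIR - ALP - TOR: 5+1+3 = 9
HUB - DOK - TOR: 2+5 = 7
HUB - DOK - FIR - TOR: 2+5+4 = 11
HUB - FIR - TOR: 5+4 = 9
Cheapest is HUB - DOK - TOR at $7.
So from HUB the first move is to DOK.

DOK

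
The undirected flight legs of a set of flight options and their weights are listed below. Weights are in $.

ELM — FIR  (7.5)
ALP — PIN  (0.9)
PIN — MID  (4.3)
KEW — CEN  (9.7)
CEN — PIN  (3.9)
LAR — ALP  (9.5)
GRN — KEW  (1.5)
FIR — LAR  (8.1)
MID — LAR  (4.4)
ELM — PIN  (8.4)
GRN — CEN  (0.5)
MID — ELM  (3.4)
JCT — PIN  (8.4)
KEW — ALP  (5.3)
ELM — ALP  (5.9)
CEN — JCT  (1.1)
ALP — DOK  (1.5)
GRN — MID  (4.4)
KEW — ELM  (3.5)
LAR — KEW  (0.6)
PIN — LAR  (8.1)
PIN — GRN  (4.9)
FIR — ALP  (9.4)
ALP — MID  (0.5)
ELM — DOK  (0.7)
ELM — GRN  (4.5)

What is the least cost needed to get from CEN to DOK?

$5.7

Compare a few routes:
CEN–GRN–ELM–DOK: 0.5+4.5+0.7 = 5.7
CEN–GRN–KEW–ELM–DOK: 0.5+1.5+3.5+0.7 = 6.2
The minimum is $5.7 via CEN–GRN–ELM–DOK.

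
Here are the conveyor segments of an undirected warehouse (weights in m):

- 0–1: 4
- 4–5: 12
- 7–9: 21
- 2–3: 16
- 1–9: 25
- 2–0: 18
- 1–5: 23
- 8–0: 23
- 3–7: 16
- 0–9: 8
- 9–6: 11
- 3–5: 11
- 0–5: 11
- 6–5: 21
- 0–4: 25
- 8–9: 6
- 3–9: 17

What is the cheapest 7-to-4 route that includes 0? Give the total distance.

52 m

Best 7 to 0: 7 → 9 → 0 costing 29
Best 0 to 4: 0 → 5 → 4 costing 23
Total via 0: 29 + 23 = 52 m.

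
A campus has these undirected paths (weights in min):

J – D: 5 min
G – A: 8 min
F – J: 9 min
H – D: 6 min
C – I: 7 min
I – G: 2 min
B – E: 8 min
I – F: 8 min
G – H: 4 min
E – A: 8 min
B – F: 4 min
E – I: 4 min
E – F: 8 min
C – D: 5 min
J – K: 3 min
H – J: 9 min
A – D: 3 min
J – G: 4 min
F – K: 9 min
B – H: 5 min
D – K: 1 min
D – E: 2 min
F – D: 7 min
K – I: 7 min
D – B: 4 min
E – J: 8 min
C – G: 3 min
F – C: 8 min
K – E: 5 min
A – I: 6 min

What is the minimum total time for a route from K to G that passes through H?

Best K to H: K → D → H costing 7
Shortest H→G: H → G = 4
Total via H: 7 + 4 = 11 min.

11 min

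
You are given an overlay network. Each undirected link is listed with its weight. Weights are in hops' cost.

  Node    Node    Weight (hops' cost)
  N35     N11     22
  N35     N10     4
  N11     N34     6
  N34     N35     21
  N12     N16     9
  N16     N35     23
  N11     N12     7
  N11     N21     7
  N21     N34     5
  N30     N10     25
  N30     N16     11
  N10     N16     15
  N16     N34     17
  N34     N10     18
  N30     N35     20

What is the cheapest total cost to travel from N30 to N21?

33 hops' cost

Candidate routes:
N30 - N16 - N34 - N21: 11+17+5 = 33
N30 - N16 - N12 - N11 - N34 - N21: 11+9+7+6+5 = 38
N30 - N16 - N12 - N11 - N21: 11+9+7+7 = 34
Cheapest is N30 - N16 - N34 - N21 at 33 hops' cost.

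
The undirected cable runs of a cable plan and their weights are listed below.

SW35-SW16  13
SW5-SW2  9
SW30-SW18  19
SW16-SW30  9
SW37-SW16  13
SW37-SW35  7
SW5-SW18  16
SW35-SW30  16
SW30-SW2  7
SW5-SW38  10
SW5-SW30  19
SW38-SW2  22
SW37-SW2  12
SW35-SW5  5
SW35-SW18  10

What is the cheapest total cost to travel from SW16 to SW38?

Running Dijkstra from SW16:
SW16: 0
SW30: 9  (via SW16)
SW37: 13  (via SW16)
SW35: 13  (via SW16)
SW2: 16  (via SW30)
SW5: 18  (via SW35)
SW18: 23  (via SW35)
SW38: 28  (via SW5)
Shortest route: SW16 → SW35 → SW5 → SW38 = 28.

28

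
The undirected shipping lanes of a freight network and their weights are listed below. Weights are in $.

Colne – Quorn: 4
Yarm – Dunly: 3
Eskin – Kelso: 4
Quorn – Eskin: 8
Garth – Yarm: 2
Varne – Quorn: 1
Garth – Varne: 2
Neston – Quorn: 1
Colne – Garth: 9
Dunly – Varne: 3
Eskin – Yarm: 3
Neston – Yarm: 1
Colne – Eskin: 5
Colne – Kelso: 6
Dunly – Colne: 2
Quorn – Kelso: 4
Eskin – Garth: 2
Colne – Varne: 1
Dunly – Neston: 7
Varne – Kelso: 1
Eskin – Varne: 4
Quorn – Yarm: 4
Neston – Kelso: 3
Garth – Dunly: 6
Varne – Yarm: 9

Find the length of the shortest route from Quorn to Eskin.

$5

Enumerating some paths:
Quorn - Varne - Eskin: 1+4 = 5
Quorn - Neston - Yarm - Garth - Eskin: 1+1+2+2 = 6
The minimum is $5 via Quorn - Varne - Eskin.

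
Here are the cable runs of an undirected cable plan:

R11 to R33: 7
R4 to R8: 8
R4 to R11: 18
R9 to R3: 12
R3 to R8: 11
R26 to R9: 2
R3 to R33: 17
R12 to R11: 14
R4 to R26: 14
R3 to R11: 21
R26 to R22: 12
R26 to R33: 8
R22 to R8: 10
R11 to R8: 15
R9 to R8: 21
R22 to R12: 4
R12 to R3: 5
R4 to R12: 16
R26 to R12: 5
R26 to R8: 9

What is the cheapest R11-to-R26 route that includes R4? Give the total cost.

32

Best R11 to R4: R11–R4 costing 18
Shortest R4→R26: R4–R26 = 14
Total via R4: 18 + 14 = 32.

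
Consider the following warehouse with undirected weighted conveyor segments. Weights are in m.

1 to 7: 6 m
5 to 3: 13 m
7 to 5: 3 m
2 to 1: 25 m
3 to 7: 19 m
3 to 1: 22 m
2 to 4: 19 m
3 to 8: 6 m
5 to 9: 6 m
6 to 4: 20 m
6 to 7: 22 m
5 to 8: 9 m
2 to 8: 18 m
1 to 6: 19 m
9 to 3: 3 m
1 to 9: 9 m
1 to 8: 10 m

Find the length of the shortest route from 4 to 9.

46 m

Settle nodes by increasing distance from 4:
4: 0
2: 19  (via 4)
6: 20  (via 4)
8: 37  (via 2)
1: 39  (via 6)
7: 42  (via 6)
3: 43  (via 8)
5: 45  (via 7)
9: 46  (via 3)
Shortest route: 4 → 2 → 8 → 3 → 9 = 46 m.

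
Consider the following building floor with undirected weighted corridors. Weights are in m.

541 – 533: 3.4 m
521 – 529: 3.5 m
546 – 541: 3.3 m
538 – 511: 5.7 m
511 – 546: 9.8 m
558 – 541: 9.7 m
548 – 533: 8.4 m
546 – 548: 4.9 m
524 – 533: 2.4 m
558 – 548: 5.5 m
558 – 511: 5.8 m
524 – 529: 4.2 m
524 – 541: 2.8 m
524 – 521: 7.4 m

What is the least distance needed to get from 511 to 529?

20.1 m

Compare a few routes:
511–558–541–533–524–529: 5.8+9.7+3.4+2.4+4.2 = 25.5
511–558–541–524–529: 5.8+9.7+2.8+4.2 = 22.5
511–546–541–524–529: 9.8+3.3+2.8+4.2 = 20.1
511–546–541–533–524–529: 9.8+3.3+3.4+2.4+4.2 = 23.1
Cheapest is 511–546–541–524–529 at 20.1 m.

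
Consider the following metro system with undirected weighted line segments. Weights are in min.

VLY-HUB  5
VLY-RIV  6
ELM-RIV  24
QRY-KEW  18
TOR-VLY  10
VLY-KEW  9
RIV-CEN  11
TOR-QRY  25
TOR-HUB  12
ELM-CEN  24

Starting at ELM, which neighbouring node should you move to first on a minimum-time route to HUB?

RIV

Compare a few routes:
ELM - RIV - VLY - HUB: 24+6+5 = 35
ELM - CEN - RIV - VLY - HUB: 24+11+6+5 = 46
The minimum is 35 min via ELM - RIV - VLY - HUB.
So from ELM the first move is to RIV.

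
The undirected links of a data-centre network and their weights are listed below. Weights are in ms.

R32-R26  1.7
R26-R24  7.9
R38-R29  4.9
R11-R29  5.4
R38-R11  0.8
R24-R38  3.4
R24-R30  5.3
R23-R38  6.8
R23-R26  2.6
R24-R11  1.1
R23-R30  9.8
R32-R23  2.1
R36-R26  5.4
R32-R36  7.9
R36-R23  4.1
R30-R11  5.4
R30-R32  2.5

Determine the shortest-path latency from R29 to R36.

15.8 ms

Shortest distances from R29:
R29: 0
R38: 4.9  (via R29)
R11: 5.4  (via R29)
R24: 6.5  (via R11)
R30: 10.8  (via R11)
R23: 11.7  (via R38)
R32: 13.3  (via R30)
R26: 14.3  (via R23)
R36: 15.8  (via R23)
Shortest route: R29–R38–R23–R36 = 15.8 ms.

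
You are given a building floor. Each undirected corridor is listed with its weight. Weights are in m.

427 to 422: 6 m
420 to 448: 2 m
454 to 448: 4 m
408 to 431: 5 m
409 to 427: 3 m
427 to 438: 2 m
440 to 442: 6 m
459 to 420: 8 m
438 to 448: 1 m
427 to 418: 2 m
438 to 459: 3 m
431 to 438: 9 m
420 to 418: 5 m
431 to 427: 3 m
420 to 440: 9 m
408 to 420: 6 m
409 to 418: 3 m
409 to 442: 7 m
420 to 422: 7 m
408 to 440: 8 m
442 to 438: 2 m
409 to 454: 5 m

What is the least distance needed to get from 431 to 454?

10 m

Running Dijkstra from 431:
431: 0
427: 3  (via 431)
438: 5  (via 427)
418: 5  (via 427)
408: 5  (via 431)
409: 6  (via 427)
448: 6  (via 438)
442: 7  (via 438)
459: 8  (via 438)
420: 8  (via 448)
422: 9  (via 427)
454: 10  (via 448)
Shortest route: 431 → 427 → 438 → 448 → 454 = 10 m.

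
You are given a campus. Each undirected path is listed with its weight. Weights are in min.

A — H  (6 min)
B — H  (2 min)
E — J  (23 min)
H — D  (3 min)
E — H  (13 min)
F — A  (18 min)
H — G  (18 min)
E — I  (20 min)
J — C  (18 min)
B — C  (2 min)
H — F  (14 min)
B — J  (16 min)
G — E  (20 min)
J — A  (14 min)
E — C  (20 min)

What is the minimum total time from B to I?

35 min

Running Dijkstra from B:
B: 0
C: 2  (via B)
H: 2  (via B)
D: 5  (via H)
A: 8  (via H)
E: 15  (via H)
F: 16  (via H)
J: 16  (via B)
G: 20  (via H)
I: 35  (via E)
Shortest route: B–H–E–I = 35 min.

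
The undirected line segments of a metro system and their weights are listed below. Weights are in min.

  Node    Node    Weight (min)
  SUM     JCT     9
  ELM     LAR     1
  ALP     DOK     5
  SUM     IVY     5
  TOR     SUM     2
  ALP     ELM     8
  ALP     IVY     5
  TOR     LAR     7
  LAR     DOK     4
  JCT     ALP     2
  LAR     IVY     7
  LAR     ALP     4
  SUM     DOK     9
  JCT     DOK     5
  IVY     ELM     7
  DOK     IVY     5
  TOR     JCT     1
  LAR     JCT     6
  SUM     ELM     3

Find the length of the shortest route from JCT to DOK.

Compare a few routes:
JCT–DOK: 5 = 5
JCT–ALP–DOK: 2+5 = 7
JCT–ALP–LAR–DOK: 2+4+4 = 10
The minimum is 5 min via JCT–DOK.

5 min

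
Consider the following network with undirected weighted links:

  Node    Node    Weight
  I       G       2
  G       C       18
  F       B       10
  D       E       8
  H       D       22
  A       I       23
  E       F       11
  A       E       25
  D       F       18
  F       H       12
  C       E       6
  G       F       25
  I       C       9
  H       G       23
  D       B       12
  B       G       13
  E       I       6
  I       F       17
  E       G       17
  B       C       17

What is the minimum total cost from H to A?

48

Settle nodes by increasing distance from H:
H: 0
F: 12  (via H)
B: 22  (via F)
D: 22  (via H)
E: 23  (via F)
G: 23  (via H)
I: 25  (via G)
C: 29  (via E)
A: 48  (via E)
Shortest route: H → F → E → A = 48.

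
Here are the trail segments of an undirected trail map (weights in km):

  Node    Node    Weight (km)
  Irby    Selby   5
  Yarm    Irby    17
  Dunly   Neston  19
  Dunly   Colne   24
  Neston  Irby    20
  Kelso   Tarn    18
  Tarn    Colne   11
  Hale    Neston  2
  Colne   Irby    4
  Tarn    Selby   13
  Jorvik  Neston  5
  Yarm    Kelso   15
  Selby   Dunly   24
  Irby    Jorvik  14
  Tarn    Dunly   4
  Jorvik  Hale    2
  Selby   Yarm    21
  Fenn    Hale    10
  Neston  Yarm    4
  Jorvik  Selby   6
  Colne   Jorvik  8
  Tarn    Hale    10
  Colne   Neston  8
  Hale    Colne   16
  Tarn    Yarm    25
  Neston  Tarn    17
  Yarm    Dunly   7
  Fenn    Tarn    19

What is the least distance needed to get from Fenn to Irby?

23 km

Shortest distances from Fenn:
Fenn: 0
Hale: 10  (via Fenn)
Neston: 12  (via Hale)
Jorvik: 12  (via Hale)
Yarm: 16  (via Neston)
Selby: 18  (via Jorvik)
Tarn: 19  (via Fenn)
Colne: 20  (via Neston)
Irby: 23  (via Selby)
Shortest route: Fenn–Hale–Jorvik–Selby–Irby = 23 km.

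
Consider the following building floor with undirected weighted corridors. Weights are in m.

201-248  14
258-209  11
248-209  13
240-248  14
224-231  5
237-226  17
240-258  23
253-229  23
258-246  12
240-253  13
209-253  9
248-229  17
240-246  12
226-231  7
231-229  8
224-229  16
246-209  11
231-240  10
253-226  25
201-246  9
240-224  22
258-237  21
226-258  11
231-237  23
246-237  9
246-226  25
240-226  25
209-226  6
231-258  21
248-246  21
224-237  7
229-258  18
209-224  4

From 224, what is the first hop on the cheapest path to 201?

Compare a few routes:
224–237–246–201: 7+9+9 = 25
224–209–246–201: 4+11+9 = 24
Cheapest is 224–209–246–201 at 24 m.
So from 224 the first move is to 209.

209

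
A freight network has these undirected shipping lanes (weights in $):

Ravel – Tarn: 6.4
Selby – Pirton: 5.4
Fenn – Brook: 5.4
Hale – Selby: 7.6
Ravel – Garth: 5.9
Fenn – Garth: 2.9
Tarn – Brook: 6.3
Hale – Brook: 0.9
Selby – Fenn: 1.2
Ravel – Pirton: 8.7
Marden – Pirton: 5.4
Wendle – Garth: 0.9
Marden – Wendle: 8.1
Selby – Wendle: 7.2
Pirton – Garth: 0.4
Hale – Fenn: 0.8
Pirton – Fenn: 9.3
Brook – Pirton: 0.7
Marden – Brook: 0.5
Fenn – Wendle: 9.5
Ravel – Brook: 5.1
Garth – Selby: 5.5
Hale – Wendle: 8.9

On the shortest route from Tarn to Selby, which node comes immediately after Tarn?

Candidate routes:
Tarn - Brook - Pirton - Garth - Fenn - Selby: 6.3+0.7+0.4+2.9+1.2 = 11.5
Tarn - Brook - Hale - Fenn - Selby: 6.3+0.9+0.8+1.2 = 9.2
Cheapest is Tarn - Brook - Hale - Fenn - Selby at $9.2.
So from Tarn the first move is to Brook.

Brook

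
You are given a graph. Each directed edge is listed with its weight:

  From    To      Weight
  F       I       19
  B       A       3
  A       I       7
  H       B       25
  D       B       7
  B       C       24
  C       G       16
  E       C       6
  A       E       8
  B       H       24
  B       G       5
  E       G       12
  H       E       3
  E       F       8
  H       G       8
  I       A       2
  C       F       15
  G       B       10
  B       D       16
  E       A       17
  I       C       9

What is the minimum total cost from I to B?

32

Candidate routes:
I–C–G–B: 9+16+10 = 35
I–A–E–C–G–B: 2+8+6+16+10 = 42
I–A–E–G–B: 2+8+12+10 = 32
The minimum is 32 via I–A–E–G–B.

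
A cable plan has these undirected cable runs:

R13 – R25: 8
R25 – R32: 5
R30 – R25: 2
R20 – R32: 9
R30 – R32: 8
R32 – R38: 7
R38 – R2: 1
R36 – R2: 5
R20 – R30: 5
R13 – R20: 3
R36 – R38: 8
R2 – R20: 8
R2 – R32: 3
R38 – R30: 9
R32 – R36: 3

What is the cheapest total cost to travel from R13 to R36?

15

Running Dijkstra from R13:
R13: 0
R20: 3  (via R13)
R30: 8  (via R20)
R25: 8  (via R13)
R2: 11  (via R20)
R38: 12  (via R2)
R32: 12  (via R20)
R36: 15  (via R32)
Shortest route: R13 → R20 → R32 → R36 = 15.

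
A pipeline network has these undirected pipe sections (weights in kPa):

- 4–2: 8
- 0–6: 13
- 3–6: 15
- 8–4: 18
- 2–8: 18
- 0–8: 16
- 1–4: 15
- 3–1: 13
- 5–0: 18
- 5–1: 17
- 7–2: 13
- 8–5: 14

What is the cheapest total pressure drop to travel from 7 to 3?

Candidate routes:
7–2–8–4–1–3: 13+18+18+15+13 = 77
7–2–4–1–3: 13+8+15+13 = 49
7–2–8–5–1–3: 13+18+14+17+13 = 75
7–2–8–0–6–3: 13+18+16+13+15 = 75
The minimum is 49 kPa via 7–2–4–1–3.

49 kPa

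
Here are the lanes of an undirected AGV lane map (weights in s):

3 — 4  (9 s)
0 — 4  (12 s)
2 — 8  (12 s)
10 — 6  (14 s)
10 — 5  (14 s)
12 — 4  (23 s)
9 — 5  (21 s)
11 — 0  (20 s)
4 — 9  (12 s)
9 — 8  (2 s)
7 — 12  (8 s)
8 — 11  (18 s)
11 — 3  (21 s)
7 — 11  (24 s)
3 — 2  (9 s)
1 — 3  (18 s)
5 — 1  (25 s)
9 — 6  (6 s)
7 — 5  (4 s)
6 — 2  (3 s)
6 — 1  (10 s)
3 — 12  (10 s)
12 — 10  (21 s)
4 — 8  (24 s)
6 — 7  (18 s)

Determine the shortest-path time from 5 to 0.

Enumerating some paths:
5 → 7 → 12 → 4 → 0: 4+8+23+12 = 47
5 → 9 → 4 → 0: 21+12+12 = 45
5 → 7 → 12 → 3 → 4 → 0: 4+8+10+9+12 = 43
Cheapest is 5 → 7 → 12 → 3 → 4 → 0 at 43 s.

43 s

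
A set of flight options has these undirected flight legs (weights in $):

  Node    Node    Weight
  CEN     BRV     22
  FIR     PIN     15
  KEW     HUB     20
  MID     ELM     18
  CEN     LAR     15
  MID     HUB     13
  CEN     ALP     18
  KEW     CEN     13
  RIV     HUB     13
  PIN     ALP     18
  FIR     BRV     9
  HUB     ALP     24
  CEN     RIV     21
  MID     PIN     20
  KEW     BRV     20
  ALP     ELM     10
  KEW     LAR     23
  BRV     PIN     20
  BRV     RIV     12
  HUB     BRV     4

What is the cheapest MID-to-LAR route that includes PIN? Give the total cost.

Shortest MID→PIN: MID–PIN = 20
Best PIN to LAR: PIN–ALP–CEN–LAR costing 51
Total via PIN: 20 + 51 = $71.

$71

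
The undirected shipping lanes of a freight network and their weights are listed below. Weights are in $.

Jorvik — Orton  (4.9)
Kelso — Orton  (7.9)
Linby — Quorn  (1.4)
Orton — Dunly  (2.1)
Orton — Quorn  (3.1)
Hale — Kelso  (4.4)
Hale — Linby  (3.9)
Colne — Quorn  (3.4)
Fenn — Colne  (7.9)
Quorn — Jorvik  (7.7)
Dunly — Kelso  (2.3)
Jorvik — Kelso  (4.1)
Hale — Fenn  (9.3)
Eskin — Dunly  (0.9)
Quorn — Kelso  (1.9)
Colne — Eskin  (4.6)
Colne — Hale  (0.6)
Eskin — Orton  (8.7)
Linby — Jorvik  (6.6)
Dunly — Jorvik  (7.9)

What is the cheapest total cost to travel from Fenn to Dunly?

$13.4

Shortest distances from Fenn:
Fenn: 0
Colne: 7.9  (via Fenn)
Hale: 8.5  (via Colne)
Quorn: 11.3  (via Colne)
Linby: 12.4  (via Hale)
Eskin: 12.5  (via Colne)
Kelso: 12.9  (via Hale)
Dunly: 13.4  (via Eskin)
Shortest route: Fenn–Colne–Eskin–Dunly = $13.4.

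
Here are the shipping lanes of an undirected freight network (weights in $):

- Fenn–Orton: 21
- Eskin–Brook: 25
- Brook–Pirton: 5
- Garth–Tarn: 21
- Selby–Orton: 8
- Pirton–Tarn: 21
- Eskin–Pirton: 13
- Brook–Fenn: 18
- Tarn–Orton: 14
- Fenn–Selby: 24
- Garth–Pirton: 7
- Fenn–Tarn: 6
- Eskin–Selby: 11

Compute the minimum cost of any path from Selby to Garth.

$31

Shortest distances from Selby:
Selby: 0
Orton: 8  (via Selby)
Eskin: 11  (via Selby)
Tarn: 22  (via Orton)
Pirton: 24  (via Eskin)
Fenn: 24  (via Selby)
Brook: 29  (via Pirton)
Garth: 31  (via Pirton)
Shortest route: Selby–Eskin–Pirton–Garth = $31.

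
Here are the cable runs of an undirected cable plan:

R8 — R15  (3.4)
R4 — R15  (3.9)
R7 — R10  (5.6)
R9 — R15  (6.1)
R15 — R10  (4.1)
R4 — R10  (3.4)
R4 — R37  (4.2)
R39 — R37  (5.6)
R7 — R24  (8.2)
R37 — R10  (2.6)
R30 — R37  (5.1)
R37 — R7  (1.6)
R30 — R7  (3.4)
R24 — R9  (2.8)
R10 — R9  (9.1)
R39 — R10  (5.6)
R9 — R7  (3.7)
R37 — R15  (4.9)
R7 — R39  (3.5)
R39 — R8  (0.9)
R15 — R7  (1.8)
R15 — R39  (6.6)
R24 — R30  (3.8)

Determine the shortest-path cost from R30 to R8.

Shortest distances from R30:
R30: 0
R7: 3.4  (via R30)
R24: 3.8  (via R30)
R37: 5  (via R7)
R15: 5.2  (via R7)
R9: 6.6  (via R24)
R39: 6.9  (via R7)
R10: 7.6  (via R37)
R8: 7.8  (via R39)
Shortest route: R30 → R7 → R39 → R8 = 7.8.

7.8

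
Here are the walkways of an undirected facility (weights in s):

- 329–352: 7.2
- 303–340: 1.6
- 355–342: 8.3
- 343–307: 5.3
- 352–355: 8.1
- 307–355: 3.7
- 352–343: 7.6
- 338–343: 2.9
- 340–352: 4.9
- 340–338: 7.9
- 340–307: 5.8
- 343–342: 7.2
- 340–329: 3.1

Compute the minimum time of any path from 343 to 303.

12.4 s

Compare a few routes:
343–352–340–303: 7.6+4.9+1.6 = 14.1
343–338–340–303: 2.9+7.9+1.6 = 12.4
343–307–340–303: 5.3+5.8+1.6 = 12.7
The minimum is 12.4 s via 343–338–340–303.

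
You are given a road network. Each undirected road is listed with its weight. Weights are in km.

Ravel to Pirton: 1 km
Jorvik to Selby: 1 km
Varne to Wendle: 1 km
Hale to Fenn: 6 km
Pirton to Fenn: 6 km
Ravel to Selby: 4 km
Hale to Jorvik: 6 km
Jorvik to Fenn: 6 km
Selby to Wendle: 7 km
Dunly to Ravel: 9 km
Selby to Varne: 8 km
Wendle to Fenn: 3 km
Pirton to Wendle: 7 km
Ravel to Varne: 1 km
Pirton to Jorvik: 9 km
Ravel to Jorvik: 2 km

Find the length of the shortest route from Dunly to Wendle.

Shortest distances from Dunly:
Dunly: 0
Ravel: 9  (via Dunly)
Varne: 10  (via Ravel)
Pirton: 10  (via Ravel)
Jorvik: 11  (via Ravel)
Wendle: 11  (via Varne)
Shortest route: Dunly–Ravel–Varne–Wendle = 11 km.

11 km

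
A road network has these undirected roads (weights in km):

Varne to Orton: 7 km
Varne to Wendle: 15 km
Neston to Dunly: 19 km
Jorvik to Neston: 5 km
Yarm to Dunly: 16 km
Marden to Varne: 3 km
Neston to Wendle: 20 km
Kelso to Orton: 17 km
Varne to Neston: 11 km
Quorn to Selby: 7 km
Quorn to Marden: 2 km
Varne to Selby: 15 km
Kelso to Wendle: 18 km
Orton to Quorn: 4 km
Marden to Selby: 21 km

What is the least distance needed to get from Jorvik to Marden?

19 km

Shortest distances from Jorvik:
Jorvik: 0
Neston: 5  (via Jorvik)
Varne: 16  (via Neston)
Marden: 19  (via Varne)
Shortest route: Jorvik → Neston → Varne → Marden = 19 km.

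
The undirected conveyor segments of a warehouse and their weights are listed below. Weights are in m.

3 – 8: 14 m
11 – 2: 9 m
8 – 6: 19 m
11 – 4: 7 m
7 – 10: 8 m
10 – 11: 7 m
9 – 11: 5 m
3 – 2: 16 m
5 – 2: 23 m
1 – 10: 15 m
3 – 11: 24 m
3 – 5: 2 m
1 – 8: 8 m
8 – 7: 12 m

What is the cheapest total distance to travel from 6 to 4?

53 m

Candidate routes:
6–8–3–11–4: 19+14+24+7 = 64
6–8–7–10–11–4: 19+12+8+7+7 = 53
6–8–1–10–11–4: 19+8+15+7+7 = 56
Cheapest is 6–8–7–10–11–4 at 53 m.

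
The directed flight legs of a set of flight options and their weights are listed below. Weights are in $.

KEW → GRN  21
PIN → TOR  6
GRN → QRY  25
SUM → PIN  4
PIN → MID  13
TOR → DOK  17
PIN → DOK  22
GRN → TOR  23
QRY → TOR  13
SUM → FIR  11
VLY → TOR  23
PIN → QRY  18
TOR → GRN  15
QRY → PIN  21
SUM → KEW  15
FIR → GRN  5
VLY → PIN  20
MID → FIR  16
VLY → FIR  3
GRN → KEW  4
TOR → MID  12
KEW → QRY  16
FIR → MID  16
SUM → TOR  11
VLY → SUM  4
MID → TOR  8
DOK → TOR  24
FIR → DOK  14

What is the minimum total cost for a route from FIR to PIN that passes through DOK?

$94

Best FIR to DOK: FIR → DOK costing 14
Best DOK to PIN: DOK → TOR → GRN → KEW → QRY → PIN costing 80
Total via DOK: 14 + 80 = $94.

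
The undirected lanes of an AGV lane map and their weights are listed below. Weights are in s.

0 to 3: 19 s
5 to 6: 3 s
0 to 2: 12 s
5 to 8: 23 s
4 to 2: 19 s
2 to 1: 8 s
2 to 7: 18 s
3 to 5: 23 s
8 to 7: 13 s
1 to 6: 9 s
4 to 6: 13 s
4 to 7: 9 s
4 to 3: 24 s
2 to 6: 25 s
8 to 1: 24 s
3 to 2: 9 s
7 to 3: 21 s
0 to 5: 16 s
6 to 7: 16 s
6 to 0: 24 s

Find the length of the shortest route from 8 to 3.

Shortest distances from 8:
8: 0
7: 13  (via 8)
4: 22  (via 7)
5: 23  (via 8)
1: 24  (via 8)
6: 26  (via 5)
2: 31  (via 7)
3: 34  (via 7)
Shortest route: 8 → 7 → 3 = 34 s.

34 s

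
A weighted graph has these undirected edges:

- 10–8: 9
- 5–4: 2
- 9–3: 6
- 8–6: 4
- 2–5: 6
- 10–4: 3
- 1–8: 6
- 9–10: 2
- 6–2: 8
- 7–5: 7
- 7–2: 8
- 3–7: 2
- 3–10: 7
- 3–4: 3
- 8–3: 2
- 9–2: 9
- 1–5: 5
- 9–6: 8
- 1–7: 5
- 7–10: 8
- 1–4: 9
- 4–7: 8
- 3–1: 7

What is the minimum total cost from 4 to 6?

9

Enumerating some paths:
4–3–8–6: 3+2+4 = 9
4–10–9–6: 3+2+8 = 13
4–10–8–6: 3+9+4 = 16
4–7–3–8–6: 8+2+2+4 = 16
Cheapest is 4–3–8–6 at 9.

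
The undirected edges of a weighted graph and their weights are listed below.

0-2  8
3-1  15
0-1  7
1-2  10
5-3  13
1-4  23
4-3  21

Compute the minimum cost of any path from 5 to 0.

35

Enumerating some paths:
5–3–1–0: 13+15+7 = 35
5–3–1–2–0: 13+15+10+8 = 46
The minimum is 35 via 5–3–1–0.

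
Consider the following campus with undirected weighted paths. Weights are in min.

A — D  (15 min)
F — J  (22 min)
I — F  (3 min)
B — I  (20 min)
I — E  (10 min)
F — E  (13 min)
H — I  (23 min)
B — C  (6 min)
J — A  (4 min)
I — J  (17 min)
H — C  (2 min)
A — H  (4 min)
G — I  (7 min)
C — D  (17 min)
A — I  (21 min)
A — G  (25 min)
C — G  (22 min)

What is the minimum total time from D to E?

Compare a few routes:
D–A–I–E: 15+21+10 = 46
D–A–H–I–E: 15+4+23+10 = 52
The minimum is 46 min via D–A–I–E.

46 min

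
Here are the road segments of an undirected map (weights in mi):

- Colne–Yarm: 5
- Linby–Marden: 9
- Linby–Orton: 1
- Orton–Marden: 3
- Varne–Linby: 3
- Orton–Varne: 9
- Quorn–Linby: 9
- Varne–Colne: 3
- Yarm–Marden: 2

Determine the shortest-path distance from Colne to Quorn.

Enumerating some paths:
Colne–Yarm–Marden–Orton–Linby–Quorn: 5+2+3+1+9 = 20
Colne–Varne–Linby–Quorn: 3+3+9 = 15
The minimum is 15 mi via Colne–Varne–Linby–Quorn.

15 mi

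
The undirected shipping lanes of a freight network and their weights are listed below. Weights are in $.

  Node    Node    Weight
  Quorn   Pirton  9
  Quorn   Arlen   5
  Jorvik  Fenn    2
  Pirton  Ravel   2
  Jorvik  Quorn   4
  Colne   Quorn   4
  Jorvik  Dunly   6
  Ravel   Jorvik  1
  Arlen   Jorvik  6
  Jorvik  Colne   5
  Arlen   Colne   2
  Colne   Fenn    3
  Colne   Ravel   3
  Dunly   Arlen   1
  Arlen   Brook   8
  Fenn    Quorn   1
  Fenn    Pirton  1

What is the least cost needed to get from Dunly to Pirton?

$7

Enumerating some paths:
Dunly → Arlen → Colne → Ravel → Pirton: 1+2+3+2 = 8
Dunly → Arlen → Colne → Fenn → Pirton: 1+2+3+1 = 7
Dunly → Arlen → Quorn → Fenn → Pirton: 1+5+1+1 = 8
Cheapest is Dunly → Arlen → Colne → Fenn → Pirton at $7.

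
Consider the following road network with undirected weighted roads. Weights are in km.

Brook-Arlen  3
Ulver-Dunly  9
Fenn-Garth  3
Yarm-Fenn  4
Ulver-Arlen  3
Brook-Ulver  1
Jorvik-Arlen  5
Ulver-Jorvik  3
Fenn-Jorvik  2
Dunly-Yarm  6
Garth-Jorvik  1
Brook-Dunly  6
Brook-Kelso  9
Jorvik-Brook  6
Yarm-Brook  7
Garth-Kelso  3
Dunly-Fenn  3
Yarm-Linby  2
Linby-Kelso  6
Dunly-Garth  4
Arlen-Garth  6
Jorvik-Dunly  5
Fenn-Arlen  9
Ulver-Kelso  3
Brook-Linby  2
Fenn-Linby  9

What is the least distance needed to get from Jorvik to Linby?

6 km

Settle nodes by increasing distance from Jorvik:
Jorvik: 0
Garth: 1  (via Jorvik)
Fenn: 2  (via Jorvik)
Ulver: 3  (via Jorvik)
Brook: 4  (via Ulver)
Kelso: 4  (via Garth)
Dunly: 5  (via Jorvik)
Arlen: 5  (via Jorvik)
Linby: 6  (via Brook)
Shortest route: Jorvik–Ulver–Brook–Linby = 6 km.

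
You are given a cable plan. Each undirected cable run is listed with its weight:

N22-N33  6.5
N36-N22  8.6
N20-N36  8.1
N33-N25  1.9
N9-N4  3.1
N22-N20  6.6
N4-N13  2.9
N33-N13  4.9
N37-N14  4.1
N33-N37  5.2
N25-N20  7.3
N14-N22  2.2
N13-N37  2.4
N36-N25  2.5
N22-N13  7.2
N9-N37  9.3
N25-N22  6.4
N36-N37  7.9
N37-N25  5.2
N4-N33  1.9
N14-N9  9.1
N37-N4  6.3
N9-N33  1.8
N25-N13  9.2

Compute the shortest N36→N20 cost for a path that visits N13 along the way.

Shortest N36→N13: N36–N25–N33–N4–N13 = 9.2
Best N13 to N20: N13–N22–N20 costing 13.8
Total via N13: 9.2 + 13.8 = 23.

23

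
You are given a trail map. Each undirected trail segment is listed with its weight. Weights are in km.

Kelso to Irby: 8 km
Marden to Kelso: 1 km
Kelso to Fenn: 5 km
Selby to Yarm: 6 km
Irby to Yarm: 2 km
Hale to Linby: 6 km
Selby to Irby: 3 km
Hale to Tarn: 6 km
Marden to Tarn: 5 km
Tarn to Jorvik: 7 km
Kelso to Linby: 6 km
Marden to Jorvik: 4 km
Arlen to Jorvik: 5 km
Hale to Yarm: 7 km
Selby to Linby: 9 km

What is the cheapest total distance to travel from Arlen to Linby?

Compare a few routes:
Arlen–Jorvik–Tarn–Marden–Kelso–Linby: 5+7+5+1+6 = 24
Arlen–Jorvik–Marden–Kelso–Linby: 5+4+1+6 = 16
Arlen–Jorvik–Marden–Tarn–Hale–Linby: 5+4+5+6+6 = 26
Arlen–Jorvik–Tarn–Hale–Linby: 5+7+6+6 = 24
The minimum is 16 km via Arlen–Jorvik–Marden–Kelso–Linby.

16 km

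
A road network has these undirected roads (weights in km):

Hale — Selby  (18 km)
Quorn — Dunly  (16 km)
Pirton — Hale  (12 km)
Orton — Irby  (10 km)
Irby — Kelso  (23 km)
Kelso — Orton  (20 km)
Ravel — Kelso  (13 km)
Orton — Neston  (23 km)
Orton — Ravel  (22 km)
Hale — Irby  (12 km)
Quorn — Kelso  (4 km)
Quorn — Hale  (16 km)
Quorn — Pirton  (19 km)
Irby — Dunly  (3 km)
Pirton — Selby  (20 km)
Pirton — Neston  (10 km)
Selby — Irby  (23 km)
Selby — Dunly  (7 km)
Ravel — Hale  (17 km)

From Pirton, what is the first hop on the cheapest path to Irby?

Hale

Compare a few routes:
Pirton - Selby - Dunly - Irby: 20+7+3 = 30
Pirton - Quorn - Dunly - Irby: 19+16+3 = 38
Pirton - Hale - Irby: 12+12 = 24
Cheapest is Pirton - Hale - Irby at 24 km.
So from Pirton the first move is to Hale.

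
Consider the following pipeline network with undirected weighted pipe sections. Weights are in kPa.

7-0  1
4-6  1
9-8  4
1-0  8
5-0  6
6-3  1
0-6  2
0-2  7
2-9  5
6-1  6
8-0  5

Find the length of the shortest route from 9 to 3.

12 kPa

Settle nodes by increasing distance from 9:
9: 0
8: 4  (via 9)
2: 5  (via 9)
0: 9  (via 8)
7: 10  (via 0)
6: 11  (via 0)
3: 12  (via 6)
Shortest route: 9 → 8 → 0 → 6 → 3 = 12 kPa.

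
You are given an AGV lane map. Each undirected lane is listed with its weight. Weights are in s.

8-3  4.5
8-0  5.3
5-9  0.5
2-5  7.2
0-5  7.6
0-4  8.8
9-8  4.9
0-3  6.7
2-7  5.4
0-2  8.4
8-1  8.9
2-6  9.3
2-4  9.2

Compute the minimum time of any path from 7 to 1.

Shortest distances from 7:
7: 0
2: 5.4  (via 7)
5: 12.6  (via 2)
9: 13.1  (via 5)
0: 13.8  (via 2)
4: 14.6  (via 2)
6: 14.7  (via 2)
8: 18  (via 9)
3: 20.5  (via 0)
1: 26.9  (via 8)
Shortest route: 7 → 2 → 5 → 9 → 8 → 1 = 26.9 s.

26.9 s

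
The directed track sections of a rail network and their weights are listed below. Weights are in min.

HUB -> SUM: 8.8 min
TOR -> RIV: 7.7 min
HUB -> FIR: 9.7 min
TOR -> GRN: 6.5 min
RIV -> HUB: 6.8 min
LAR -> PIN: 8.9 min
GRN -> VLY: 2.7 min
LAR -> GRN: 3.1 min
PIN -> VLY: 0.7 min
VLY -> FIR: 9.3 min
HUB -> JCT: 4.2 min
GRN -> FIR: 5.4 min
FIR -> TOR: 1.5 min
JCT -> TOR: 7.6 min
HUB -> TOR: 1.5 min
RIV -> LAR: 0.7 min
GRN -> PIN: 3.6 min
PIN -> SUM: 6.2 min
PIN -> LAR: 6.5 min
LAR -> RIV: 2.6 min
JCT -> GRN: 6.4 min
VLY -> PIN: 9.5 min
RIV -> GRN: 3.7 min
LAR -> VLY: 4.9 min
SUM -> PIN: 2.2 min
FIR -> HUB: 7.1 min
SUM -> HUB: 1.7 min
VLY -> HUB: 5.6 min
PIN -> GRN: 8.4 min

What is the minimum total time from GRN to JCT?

Settle nodes by increasing distance from GRN:
GRN: 0
VLY: 2.7  (via GRN)
PIN: 3.6  (via GRN)
FIR: 5.4  (via GRN)
TOR: 6.9  (via FIR)
HUB: 8.3  (via VLY)
SUM: 9.8  (via PIN)
LAR: 10.1  (via PIN)
JCT: 12.5  (via HUB)
Shortest route: GRN → VLY → HUB → JCT = 12.5 min.

12.5 min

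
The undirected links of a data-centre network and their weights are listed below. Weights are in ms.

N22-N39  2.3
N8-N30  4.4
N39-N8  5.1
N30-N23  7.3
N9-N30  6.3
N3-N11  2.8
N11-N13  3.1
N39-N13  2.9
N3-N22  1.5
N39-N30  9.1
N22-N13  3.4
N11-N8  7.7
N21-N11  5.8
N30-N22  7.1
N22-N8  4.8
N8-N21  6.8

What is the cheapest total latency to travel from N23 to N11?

Compare a few routes:
N23–N30–N8–N11: 7.3+4.4+7.7 = 19.4
N23–N30–N22–N3–N11: 7.3+7.1+1.5+2.8 = 18.7
Cheapest is N23–N30–N22–N3–N11 at 18.7 ms.

18.7 ms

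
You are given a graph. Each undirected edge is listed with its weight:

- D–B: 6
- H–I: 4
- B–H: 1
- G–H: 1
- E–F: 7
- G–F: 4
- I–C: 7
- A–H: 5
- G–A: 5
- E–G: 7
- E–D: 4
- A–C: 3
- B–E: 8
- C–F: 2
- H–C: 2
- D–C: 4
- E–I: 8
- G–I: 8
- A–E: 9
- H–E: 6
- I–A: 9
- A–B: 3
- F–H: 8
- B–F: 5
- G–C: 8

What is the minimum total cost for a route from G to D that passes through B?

8

Best G to B: G → H → B costing 2
Shortest B→D: B → D = 6
Total via B: 2 + 6 = 8.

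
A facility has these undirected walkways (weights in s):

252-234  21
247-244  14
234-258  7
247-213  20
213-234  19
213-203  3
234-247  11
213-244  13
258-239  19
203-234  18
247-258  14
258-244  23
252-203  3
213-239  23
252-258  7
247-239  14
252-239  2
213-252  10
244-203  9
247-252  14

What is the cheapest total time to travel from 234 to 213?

19 s

Settle nodes by increasing distance from 234:
234: 0
258: 7  (via 234)
247: 11  (via 234)
252: 14  (via 258)
239: 16  (via 252)
203: 17  (via 252)
213: 19  (via 234)
Shortest route: 234 → 213 = 19 s.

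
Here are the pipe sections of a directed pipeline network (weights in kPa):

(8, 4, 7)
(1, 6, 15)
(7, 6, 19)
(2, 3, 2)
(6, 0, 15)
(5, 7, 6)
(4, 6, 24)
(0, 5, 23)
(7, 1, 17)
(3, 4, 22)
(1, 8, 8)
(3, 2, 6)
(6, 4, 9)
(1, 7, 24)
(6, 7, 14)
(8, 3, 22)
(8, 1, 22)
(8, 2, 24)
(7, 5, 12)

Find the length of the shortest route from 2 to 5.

Settle nodes by increasing distance from 2:
2: 0
3: 2  (via 2)
4: 24  (via 3)
6: 48  (via 4)
7: 62  (via 6)
0: 63  (via 6)
5: 74  (via 7)
Shortest route: 2 → 3 → 4 → 6 → 7 → 5 = 74 kPa.

74 kPa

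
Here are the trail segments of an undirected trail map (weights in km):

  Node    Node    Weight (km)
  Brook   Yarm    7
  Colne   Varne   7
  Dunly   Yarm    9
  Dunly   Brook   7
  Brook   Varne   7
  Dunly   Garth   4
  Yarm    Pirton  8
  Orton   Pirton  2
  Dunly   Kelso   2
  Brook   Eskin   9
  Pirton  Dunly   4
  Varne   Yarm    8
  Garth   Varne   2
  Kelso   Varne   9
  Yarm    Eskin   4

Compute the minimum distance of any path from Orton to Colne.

Candidate routes:
Orton–Pirton–Dunly–Garth–Varne–Colne: 2+4+4+2+7 = 19
Orton–Pirton–Dunly–Kelso–Varne–Colne: 2+4+2+9+7 = 24
Cheapest is Orton–Pirton–Dunly–Garth–Varne–Colne at 19 km.

19 km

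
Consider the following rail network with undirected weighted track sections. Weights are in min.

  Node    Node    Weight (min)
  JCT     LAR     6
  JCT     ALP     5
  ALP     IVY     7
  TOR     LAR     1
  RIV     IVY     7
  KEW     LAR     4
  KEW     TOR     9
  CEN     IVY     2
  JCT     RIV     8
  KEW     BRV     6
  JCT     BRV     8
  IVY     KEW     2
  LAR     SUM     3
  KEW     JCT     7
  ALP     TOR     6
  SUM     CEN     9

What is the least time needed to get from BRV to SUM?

13 min

Candidate routes:
BRV - KEW - LAR - SUM: 6+4+3 = 13
BRV - JCT - LAR - SUM: 8+6+3 = 17
BRV - KEW - TOR - LAR - SUM: 6+9+1+3 = 19
The minimum is 13 min via BRV - KEW - LAR - SUM.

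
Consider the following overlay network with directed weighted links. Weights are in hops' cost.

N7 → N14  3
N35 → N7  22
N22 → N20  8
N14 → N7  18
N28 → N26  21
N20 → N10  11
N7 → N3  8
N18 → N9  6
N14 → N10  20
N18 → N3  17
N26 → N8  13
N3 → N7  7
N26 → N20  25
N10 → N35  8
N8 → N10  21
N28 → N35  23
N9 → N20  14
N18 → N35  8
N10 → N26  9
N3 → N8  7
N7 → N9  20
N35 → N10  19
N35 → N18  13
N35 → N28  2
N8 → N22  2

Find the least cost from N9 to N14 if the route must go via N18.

Best N9 to N18: N9 → N20 → N10 → N35 → N18 costing 46
Best N18 to N14: N18 → N3 → N7 → N14 costing 27
Total via N18: 46 + 27 = 73 hops' cost.

73 hops' cost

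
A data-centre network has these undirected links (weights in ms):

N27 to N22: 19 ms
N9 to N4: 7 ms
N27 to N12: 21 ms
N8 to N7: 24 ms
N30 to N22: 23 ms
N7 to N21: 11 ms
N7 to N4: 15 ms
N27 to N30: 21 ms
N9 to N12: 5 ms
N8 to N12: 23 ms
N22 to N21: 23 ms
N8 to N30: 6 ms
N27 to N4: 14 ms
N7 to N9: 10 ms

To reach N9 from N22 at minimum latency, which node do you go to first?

Candidate routes:
N22–N27–N4–N9: 19+14+7 = 40
N22–N27–N12–N9: 19+21+5 = 45
N22–N21–N7–N9: 23+11+10 = 44
Cheapest is N22–N27–N4–N9 at 40 ms.
So from N22 the first move is to N27.

N27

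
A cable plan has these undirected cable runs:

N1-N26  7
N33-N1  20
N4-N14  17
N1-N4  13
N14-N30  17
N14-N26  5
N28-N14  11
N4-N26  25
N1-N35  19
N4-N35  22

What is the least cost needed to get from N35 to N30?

Candidate routes:
N35–N4–N14–N30: 22+17+17 = 56
N35–N4–N1–N26–N14–N30: 22+13+7+5+17 = 64
N35–N1–N26–N14–N30: 19+7+5+17 = 48
The minimum is 48 via N35–N1–N26–N14–N30.

48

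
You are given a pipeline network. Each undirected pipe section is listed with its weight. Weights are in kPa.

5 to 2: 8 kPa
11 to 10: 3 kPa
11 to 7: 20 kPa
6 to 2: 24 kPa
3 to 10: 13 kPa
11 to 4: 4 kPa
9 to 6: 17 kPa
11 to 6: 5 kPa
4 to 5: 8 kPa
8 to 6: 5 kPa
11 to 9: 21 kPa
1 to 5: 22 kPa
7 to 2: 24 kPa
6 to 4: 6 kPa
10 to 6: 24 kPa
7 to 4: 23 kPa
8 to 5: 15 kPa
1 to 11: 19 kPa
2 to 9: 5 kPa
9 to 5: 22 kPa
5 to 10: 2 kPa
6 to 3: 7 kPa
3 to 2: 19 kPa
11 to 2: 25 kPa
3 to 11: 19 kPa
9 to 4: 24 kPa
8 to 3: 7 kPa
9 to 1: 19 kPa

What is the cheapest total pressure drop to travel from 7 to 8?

30 kPa

Shortest distances from 7:
7: 0
11: 20  (via 7)
4: 23  (via 7)
10: 23  (via 11)
2: 24  (via 7)
5: 25  (via 10)
6: 25  (via 11)
9: 29  (via 2)
8: 30  (via 6)
Shortest route: 7 → 11 → 6 → 8 = 30 kPa.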